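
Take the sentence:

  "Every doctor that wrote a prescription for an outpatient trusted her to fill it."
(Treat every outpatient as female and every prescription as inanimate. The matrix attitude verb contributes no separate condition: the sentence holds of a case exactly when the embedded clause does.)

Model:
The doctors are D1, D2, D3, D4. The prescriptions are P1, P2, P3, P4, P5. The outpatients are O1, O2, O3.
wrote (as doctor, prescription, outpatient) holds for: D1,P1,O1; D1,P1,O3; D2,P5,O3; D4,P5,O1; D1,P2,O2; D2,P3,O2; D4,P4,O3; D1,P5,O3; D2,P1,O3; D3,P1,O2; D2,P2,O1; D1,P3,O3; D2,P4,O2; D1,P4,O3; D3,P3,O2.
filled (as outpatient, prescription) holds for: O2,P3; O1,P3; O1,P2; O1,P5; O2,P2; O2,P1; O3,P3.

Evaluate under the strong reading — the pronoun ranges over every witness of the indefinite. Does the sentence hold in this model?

False

"her" takes "an outpatient" as antecedent and "it" takes "a prescription"; both are donkey pronouns co-varying with the restrictor.
Strong reading: for every (d,p,o) with wrote(d,p,o), filled(o,p).
Restrictor triples: (D1,P1,O1)→filled(O1,P1) ✗  (D1,P1,O3)→filled(O3,P1) ✗  (D1,P2,O2)→filled(O2,P2) ✓  (D1,P3,O3)→filled(O3,P3) ✓  (D1,P4,O3)→filled(O3,P4) ✗  (D1,P5,O3)→filled(O3,P5) ✗  (D2,P1,O3)→filled(O3,P1) ✗  (D2,P2,O1)→filled(O1,P2) ✓  (D2,P3,O2)→filled(O2,P3) ✓  (D2,P4,O2)→filled(O2,P4) ✗  (D2,P5,O3)→filled(O3,P5) ✗  (D3,P1,O2)→filled(O2,P1) ✓  (D3,P3,O2)→filled(O2,P3) ✓  (D4,P4,O3)→filled(O3,P4) ✗  (D4,P5,O1)→filled(O1,P5) ✓
Counterexample: (D1,P1,O1) — filled(O1,P1) does not hold.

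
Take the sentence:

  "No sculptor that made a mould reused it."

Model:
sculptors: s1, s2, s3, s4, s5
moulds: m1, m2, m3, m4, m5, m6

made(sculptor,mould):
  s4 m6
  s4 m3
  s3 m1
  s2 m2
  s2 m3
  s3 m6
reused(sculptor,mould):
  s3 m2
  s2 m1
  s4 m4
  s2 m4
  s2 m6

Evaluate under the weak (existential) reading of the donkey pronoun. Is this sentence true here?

True

"it" takes "a mould" as antecedent — a donkey pronoun bound across the clause boundary.
Truth condition: for no (s,m) with made(s,m) does reused(s,m) hold.
Restrictor pairs — does the scope hold? (s2,m2):fails  (s2,m3):fails  (s3,m1):fails  (s3,m6):fails  (s4,m3):fails  (s4,m6):fails
Scope holds for no restrictor pair, so the sentence is true.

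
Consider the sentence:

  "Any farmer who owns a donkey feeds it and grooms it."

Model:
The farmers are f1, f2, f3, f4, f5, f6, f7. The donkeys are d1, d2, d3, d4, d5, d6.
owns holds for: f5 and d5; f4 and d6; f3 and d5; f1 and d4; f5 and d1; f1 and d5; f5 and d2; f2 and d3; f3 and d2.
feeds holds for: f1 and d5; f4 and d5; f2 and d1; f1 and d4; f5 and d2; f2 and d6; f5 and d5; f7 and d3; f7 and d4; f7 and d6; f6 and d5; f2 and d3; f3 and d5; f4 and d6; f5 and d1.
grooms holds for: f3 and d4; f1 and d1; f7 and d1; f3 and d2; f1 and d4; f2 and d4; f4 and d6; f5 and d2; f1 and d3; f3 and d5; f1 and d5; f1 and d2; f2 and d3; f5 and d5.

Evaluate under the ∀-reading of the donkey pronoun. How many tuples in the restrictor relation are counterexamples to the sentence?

"it" takes "a donkey" as antecedent — a donkey pronoun bound across the clause boundary.
Strong reading: for every (f,d) with owns(f,d), feeds(f,d) ∧ grooms(f,d).
Restrictor pairs: (f1,d4) ✓  (f1,d5) ✓  (f2,d3) ✓  (f3,d2) ✗  (f3,d5) ✓  (f4,d6) ✓  (f5,d1) ✗  (f5,d2) ✓  (f5,d5) ✓
Counterexamples (restrictor pairs failing the scope): 2.

2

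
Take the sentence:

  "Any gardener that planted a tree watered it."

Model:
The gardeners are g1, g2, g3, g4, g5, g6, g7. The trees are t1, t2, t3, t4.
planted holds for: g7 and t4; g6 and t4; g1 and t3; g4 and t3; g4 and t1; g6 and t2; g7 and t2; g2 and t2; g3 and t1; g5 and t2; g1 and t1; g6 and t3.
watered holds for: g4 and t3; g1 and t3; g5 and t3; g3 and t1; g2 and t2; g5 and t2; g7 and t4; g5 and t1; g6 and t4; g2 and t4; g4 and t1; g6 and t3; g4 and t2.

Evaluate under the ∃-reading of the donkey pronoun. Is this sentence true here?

"it" takes "a tree" as antecedent — a donkey pronoun bound across the clause boundary.
Weak reading: every gardener g with some planted-tree has at least one planted-tree t such that watered(g,t).
Per gardener: g1:✓  g2:✓  g3:✓  g4:✓  g5:✓  g6:✓  g7:✓
Every gardener in the restrictor has a witness.

True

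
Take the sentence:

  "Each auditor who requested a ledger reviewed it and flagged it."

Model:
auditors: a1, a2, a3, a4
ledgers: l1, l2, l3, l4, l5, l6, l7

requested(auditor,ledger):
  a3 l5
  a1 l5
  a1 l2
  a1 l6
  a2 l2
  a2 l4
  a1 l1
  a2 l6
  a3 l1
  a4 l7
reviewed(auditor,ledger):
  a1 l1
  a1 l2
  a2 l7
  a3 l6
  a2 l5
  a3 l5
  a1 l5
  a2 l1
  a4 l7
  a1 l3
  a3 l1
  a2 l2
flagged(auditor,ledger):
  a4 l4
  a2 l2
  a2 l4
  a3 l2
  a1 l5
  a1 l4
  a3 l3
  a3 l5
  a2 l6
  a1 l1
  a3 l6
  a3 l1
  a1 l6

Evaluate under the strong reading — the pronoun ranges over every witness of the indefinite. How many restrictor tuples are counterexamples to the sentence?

"it" takes "a ledger" as antecedent — a donkey pronoun bound across the clause boundary.
Strong reading: for every (a,l) with requested(a,l), reviewed(a,l) ∧ flagged(a,l).
Restrictor pairs: (a1,l1) ✓  (a1,l2) ✗  (a1,l5) ✓  (a1,l6) ✗  (a2,l2) ✓  (a2,l4) ✗  (a2,l6) ✗  (a3,l1) ✓  (a3,l5) ✓  (a4,l7) ✗
Counterexamples (restrictor pairs failing the scope): 5.

5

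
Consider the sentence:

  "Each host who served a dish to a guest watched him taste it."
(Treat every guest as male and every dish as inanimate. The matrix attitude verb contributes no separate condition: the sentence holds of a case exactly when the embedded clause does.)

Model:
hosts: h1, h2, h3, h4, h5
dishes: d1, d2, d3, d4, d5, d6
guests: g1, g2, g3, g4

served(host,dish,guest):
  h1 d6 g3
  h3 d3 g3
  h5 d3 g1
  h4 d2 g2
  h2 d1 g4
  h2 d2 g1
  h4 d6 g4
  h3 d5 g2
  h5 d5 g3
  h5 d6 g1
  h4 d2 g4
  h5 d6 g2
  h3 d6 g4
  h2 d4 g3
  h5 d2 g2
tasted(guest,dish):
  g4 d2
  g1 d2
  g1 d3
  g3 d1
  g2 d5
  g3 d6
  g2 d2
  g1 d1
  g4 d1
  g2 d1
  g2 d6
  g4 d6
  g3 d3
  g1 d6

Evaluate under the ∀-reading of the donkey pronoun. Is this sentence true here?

False

"him" takes "a guest" as antecedent and "it" takes "a dish"; both are donkey pronouns co-varying with the restrictor.
Strong reading: for every (h,d,g) with served(h,d,g), tasted(g,d).
Restrictor triples: (h1,d6,g3)→tasted(g3,d6) ✓  (h2,d1,g4)→tasted(g4,d1) ✓  (h2,d2,g1)→tasted(g1,d2) ✓  (h2,d4,g3)→tasted(g3,d4) ✗  (h3,d3,g3)→tasted(g3,d3) ✓  (h3,d5,g2)→tasted(g2,d5) ✓  (h3,d6,g4)→tasted(g4,d6) ✓  (h4,d2,g2)→tasted(g2,d2) ✓  (h4,d2,g4)→tasted(g4,d2) ✓  (h4,d6,g4)→tasted(g4,d6) ✓  (h5,d2,g2)→tasted(g2,d2) ✓  (h5,d3,g1)→tasted(g1,d3) ✓  (h5,d5,g3)→tasted(g3,d5) ✗  (h5,d6,g1)→tasted(g1,d6) ✓  (h5,d6,g2)→tasted(g2,d6) ✓
Counterexample: (h2,d4,g3) — tasted(g3,d4) does not hold.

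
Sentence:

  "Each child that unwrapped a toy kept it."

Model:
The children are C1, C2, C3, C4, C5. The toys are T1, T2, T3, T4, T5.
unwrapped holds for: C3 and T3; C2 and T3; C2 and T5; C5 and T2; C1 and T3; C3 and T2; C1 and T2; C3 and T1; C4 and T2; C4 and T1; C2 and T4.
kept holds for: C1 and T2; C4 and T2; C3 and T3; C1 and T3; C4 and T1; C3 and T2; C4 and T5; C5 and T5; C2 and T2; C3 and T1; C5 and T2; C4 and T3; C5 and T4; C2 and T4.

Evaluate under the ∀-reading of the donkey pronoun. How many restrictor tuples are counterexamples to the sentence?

2

"it" takes "a toy" as antecedent — a donkey pronoun bound across the clause boundary.
Strong reading: for every (c,t) with unwrapped(c,t), kept(c,t).
Restrictor pairs: (C1,T2) ✓  (C1,T3) ✓  (C2,T3) ✗  (C2,T4) ✓  (C2,T5) ✗  (C3,T1) ✓  (C3,T2) ✓  (C3,T3) ✓  (C4,T1) ✓  (C4,T2) ✓  (C5,T2) ✓
Counterexamples (restrictor pairs failing the scope): 2.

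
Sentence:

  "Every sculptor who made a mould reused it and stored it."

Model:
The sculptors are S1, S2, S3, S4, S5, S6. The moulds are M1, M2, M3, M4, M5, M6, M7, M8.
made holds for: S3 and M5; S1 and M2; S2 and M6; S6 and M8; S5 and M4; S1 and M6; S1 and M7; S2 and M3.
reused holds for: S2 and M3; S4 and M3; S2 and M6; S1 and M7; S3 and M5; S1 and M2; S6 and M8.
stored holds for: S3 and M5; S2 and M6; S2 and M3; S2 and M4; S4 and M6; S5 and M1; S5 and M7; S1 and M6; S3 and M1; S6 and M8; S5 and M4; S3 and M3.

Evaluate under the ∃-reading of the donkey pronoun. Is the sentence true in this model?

False

"it" takes "a mould" as antecedent — a donkey pronoun bound across the clause boundary.
Weak reading: every sculptor s with some made-mould has at least one made-mould m such that reused(s,m) ∧ stored(s,m).
Per sculptor: S1:✗  S2:✓  S3:✓  S5:✗  S6:✓
S1 has no witness among its made-moulds.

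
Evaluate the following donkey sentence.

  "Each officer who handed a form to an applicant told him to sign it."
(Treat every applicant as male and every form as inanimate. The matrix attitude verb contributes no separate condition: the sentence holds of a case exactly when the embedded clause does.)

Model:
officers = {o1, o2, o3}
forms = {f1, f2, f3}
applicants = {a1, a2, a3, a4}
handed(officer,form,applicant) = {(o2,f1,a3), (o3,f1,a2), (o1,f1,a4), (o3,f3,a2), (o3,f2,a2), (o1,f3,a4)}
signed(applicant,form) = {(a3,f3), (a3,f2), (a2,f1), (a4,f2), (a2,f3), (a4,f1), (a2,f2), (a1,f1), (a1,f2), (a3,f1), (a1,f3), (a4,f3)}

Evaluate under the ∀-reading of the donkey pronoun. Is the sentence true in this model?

True

"him" takes "an applicant" as antecedent and "it" takes "a form"; both are donkey pronouns co-varying with the restrictor.
Strong reading: for every (o,f,a) with handed(o,f,a), signed(a,f).
Restrictor triples: (o1,f1,a4)→signed(a4,f1) ✓  (o1,f3,a4)→signed(a4,f3) ✓  (o2,f1,a3)→signed(a3,f1) ✓  (o3,f1,a2)→signed(a2,f1) ✓  (o3,f2,a2)→signed(a2,f2) ✓  (o3,f3,a2)→signed(a2,f3) ✓
Every restrictor triple satisfies the scope.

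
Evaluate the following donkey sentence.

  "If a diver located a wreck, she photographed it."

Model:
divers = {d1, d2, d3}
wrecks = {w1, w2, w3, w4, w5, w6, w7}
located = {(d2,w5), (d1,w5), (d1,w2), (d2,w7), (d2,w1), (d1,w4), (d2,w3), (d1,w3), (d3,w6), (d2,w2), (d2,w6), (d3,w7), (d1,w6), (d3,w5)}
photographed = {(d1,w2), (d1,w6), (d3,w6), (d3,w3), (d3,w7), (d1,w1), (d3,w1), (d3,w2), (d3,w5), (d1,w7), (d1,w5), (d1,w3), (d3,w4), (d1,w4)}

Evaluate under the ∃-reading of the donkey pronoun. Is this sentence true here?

False

"it" takes "a wreck" as antecedent — a donkey pronoun bound across the clause boundary.
Weak reading: every diver d with some located-wreck has at least one located-wreck w such that photographed(d,w).
Per diver: d1:✓  d2:✗  d3:✓
d2 has no witness among its located-wrecks.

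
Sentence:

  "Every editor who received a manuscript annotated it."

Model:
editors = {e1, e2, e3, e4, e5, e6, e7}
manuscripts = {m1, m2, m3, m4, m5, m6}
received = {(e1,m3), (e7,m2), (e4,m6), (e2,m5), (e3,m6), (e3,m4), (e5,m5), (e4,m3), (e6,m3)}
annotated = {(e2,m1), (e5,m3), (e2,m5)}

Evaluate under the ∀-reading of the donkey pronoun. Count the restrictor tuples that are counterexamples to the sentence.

"it" takes "a manuscript" as antecedent — a donkey pronoun bound across the clause boundary.
Strong reading: for every (e,m) with received(e,m), annotated(e,m).
Restrictor pairs: (e1,m3) ✗  (e2,m5) ✓  (e3,m4) ✗  (e3,m6) ✗  (e4,m3) ✗  (e4,m6) ✗  (e5,m5) ✗  (e6,m3) ✗  (e7,m2) ✗
Counterexamples (restrictor pairs failing the scope): 8.

8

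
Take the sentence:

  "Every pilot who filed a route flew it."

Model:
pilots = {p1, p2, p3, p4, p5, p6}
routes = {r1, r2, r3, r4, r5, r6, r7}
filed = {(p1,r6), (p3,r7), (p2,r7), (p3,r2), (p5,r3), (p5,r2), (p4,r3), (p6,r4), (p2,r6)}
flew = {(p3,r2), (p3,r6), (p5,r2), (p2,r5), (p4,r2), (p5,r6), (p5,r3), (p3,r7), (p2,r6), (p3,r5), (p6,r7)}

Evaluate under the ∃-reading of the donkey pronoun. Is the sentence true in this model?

False

"it" takes "a route" as antecedent — a donkey pronoun bound across the clause boundary.
Weak reading: every pilot p with some filed-route has at least one filed-route r such that flew(p,r).
Per pilot: p1:✗  p2:✓  p3:✓  p4:✗  p5:✓  p6:✗
p1 has no witness among its filed-routes.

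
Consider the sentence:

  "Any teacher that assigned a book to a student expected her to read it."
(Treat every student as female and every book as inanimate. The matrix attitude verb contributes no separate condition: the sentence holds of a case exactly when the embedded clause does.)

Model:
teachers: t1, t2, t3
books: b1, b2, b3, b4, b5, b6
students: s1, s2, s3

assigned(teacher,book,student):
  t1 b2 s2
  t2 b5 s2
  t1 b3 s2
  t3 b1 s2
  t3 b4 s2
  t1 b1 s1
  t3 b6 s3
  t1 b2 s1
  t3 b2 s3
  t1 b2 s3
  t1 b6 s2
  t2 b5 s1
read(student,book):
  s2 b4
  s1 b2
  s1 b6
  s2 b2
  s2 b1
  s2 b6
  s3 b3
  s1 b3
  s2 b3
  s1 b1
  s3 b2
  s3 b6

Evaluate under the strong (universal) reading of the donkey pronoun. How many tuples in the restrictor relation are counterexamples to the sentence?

"her" takes "a student" as antecedent and "it" takes "a book"; both are donkey pronouns co-varying with the restrictor.
Strong reading: for every (t,b,s) with assigned(t,b,s), read(s,b).
Restrictor triples: (t1,b1,s1)→read(s1,b1) ✓  (t1,b2,s1)→read(s1,b2) ✓  (t1,b2,s2)→read(s2,b2) ✓  (t1,b2,s3)→read(s3,b2) ✓  (t1,b3,s2)→read(s2,b3) ✓  (t1,b6,s2)→read(s2,b6) ✓  (t2,b5,s1)→read(s1,b5) ✗  (t2,b5,s2)→read(s2,b5) ✗  (t3,b1,s2)→read(s2,b1) ✓  (t3,b2,s3)→read(s3,b2) ✓  (t3,b4,s2)→read(s2,b4) ✓  (t3,b6,s3)→read(s3,b6) ✓
Counterexamples (restrictor triples failing the scope): 2.

2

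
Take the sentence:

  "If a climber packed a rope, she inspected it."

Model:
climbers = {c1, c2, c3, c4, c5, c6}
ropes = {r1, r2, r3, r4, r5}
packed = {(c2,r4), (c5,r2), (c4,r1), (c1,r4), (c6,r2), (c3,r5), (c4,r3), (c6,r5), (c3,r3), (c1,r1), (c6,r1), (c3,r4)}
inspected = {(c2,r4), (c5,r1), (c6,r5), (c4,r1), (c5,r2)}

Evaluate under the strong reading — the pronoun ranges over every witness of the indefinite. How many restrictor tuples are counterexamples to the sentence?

"it" takes "a rope" as antecedent — a donkey pronoun bound across the clause boundary.
Strong reading: for every (c,r) with packed(c,r), inspected(c,r).
Restrictor pairs: (c1,r1) ✗  (c1,r4) ✗  (c2,r4) ✓  (c3,r3) ✗  (c3,r4) ✗  (c3,r5) ✗  (c4,r1) ✓  (c4,r3) ✗  (c5,r2) ✓  (c6,r1) ✗  (c6,r2) ✗  (c6,r5) ✓
Counterexamples (restrictor pairs failing the scope): 8.

8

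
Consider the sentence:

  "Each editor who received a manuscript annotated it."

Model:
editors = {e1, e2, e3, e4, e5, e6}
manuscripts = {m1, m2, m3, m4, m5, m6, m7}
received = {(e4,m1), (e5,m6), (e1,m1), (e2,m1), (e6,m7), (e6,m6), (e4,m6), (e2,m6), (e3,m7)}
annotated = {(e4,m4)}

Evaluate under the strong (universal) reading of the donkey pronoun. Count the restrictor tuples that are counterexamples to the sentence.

"it" takes "a manuscript" as antecedent — a donkey pronoun bound across the clause boundary.
Strong reading: for every (e,m) with received(e,m), annotated(e,m).
Restrictor pairs: (e1,m1) ✗  (e2,m1) ✗  (e2,m6) ✗  (e3,m7) ✗  (e4,m1) ✗  (e4,m6) ✗  (e5,m6) ✗  (e6,m6) ✗  (e6,m7) ✗
Counterexamples (restrictor pairs failing the scope): 9.

9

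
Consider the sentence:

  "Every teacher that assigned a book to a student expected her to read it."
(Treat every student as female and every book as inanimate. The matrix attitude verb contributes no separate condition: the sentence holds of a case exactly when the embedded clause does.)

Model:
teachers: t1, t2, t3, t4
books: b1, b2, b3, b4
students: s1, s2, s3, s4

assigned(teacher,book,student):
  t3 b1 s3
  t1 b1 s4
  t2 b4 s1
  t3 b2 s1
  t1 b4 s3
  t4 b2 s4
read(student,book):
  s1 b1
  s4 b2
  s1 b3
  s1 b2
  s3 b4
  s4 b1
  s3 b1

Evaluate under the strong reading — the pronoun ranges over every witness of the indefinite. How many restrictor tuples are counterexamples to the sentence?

"her" takes "a student" as antecedent and "it" takes "a book"; both are donkey pronouns co-varying with the restrictor.
Strong reading: for every (t,b,s) with assigned(t,b,s), read(s,b).
Restrictor triples: (t1,b1,s4)→read(s4,b1) ✓  (t1,b4,s3)→read(s3,b4) ✓  (t2,b4,s1)→read(s1,b4) ✗  (t3,b1,s3)→read(s3,b1) ✓  (t3,b2,s1)→read(s1,b2) ✓  (t4,b2,s4)→read(s4,b2) ✓
Counterexamples (restrictor triples failing the scope): 1.

1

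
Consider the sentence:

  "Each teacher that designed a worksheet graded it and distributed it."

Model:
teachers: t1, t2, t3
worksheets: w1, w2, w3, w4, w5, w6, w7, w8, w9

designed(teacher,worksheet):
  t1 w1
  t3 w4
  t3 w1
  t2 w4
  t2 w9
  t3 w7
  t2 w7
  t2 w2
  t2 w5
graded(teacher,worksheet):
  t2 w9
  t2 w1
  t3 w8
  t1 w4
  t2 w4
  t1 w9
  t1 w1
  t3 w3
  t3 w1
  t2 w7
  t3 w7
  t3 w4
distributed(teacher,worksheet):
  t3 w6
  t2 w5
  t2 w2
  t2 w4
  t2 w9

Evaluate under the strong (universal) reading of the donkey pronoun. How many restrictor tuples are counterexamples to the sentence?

"it" takes "a worksheet" as antecedent — a donkey pronoun bound across the clause boundary.
Strong reading: for every (t,w) with designed(t,w), graded(t,w) ∧ distributed(t,w).
Restrictor pairs: (t1,w1) ✗  (t2,w2) ✗  (t2,w4) ✓  (t2,w5) ✗  (t2,w7) ✗  (t2,w9) ✓  (t3,w1) ✗  (t3,w4) ✗  (t3,w7) ✗
Counterexamples (restrictor pairs failing the scope): 7.

7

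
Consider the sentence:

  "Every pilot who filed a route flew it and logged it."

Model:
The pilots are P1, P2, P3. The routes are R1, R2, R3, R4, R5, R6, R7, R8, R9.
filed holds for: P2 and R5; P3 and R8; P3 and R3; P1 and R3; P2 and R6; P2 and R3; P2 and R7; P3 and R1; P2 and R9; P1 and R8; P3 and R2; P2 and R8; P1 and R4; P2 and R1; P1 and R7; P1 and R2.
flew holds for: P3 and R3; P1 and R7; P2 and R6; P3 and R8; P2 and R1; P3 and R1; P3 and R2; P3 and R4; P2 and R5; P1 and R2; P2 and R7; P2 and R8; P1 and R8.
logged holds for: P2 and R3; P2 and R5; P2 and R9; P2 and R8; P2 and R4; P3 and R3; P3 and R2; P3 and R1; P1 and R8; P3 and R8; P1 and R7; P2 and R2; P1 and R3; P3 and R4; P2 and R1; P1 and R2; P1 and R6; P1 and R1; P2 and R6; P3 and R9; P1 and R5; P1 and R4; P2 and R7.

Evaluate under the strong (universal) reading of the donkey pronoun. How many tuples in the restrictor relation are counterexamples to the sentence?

"it" takes "a route" as antecedent — a donkey pronoun bound across the clause boundary.
Strong reading: for every (p,r) with filed(p,r), flew(p,r) ∧ logged(p,r).
Restrictor pairs: (P1,R2) ✓  (P1,R3) ✗  (P1,R4) ✗  (P1,R7) ✓  (P1,R8) ✓  (P2,R1) ✓  (P2,R3) ✗  (P2,R5) ✓  (P2,R6) ✓  (P2,R7) ✓  (P2,R8) ✓  (P2,R9) ✗  (P3,R1) ✓  (P3,R2) ✓  (P3,R3) ✓  (P3,R8) ✓
Counterexamples (restrictor pairs failing the scope): 4.

4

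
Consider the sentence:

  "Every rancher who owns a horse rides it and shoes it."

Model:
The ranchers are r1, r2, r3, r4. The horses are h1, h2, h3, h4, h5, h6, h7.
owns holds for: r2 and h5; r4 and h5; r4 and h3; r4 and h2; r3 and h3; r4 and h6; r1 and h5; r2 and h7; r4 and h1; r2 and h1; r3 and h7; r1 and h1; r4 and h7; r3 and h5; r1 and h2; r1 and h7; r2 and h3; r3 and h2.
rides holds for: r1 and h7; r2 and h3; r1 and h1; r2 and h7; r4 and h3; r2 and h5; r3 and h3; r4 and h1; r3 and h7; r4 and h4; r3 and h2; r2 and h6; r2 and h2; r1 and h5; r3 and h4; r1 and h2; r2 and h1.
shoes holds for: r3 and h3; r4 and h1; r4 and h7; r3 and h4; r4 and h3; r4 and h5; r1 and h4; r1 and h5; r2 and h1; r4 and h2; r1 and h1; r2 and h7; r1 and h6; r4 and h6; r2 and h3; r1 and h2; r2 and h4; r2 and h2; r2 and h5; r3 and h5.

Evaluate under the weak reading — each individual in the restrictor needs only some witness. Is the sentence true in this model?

True

"it" takes "a horse" as antecedent — a donkey pronoun bound across the clause boundary.
Weak reading: every rancher r with some owns-horse has at least one owns-horse h such that rides(r,h) ∧ shoes(r,h).
Per rancher: r1:✓  r2:✓  r3:✓  r4:✓
Every rancher in the restrictor has a witness.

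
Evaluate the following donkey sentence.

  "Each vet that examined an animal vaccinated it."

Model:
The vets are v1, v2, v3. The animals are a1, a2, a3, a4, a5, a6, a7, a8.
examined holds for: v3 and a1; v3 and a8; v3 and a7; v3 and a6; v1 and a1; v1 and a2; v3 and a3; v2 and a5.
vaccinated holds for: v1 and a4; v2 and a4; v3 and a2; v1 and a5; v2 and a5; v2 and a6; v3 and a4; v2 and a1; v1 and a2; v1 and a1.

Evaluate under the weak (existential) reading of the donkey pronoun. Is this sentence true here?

False

"it" takes "an animal" as antecedent — a donkey pronoun bound across the clause boundary.
Weak reading: every vet v with some examined-animal has at least one examined-animal a such that vaccinated(v,a).
Per vet: v1:✓  v2:✓  v3:✗
v3 has no witness among its examined-animals.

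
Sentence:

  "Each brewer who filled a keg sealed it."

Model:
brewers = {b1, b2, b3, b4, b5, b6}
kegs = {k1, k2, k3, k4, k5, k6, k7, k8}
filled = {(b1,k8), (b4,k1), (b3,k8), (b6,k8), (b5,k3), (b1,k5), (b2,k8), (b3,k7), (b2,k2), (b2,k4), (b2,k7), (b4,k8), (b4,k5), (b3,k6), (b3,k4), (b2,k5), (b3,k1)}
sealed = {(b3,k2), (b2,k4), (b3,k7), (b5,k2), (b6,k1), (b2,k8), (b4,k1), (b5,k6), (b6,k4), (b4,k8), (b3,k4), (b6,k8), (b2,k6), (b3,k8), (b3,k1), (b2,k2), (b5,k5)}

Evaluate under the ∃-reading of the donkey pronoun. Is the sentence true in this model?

False

"it" takes "a keg" as antecedent — a donkey pronoun bound across the clause boundary.
Weak reading: every brewer b with some filled-keg has at least one filled-keg k such that sealed(b,k).
Per brewer: b1:✗  b2:✓  b3:✓  b4:✓  b5:✗  b6:✓
b1 has no witness among its filled-kegs.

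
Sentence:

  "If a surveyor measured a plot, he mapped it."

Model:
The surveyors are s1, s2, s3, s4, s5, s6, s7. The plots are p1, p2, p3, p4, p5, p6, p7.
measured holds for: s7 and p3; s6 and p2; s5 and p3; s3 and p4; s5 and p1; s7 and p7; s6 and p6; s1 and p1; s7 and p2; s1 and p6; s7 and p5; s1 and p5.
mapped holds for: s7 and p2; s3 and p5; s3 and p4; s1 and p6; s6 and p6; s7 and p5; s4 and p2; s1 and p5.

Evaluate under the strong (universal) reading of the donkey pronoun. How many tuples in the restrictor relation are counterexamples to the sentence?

6

"it" takes "a plot" as antecedent — a donkey pronoun bound across the clause boundary.
Strong reading: for every (s,p) with measured(s,p), mapped(s,p).
Restrictor pairs: (s1,p1) ✗  (s1,p5) ✓  (s1,p6) ✓  (s3,p4) ✓  (s5,p1) ✗  (s5,p3) ✗  (s6,p2) ✗  (s6,p6) ✓  (s7,p2) ✓  (s7,p3) ✗  (s7,p5) ✓  (s7,p7) ✗
Counterexamples (restrictor pairs failing the scope): 6.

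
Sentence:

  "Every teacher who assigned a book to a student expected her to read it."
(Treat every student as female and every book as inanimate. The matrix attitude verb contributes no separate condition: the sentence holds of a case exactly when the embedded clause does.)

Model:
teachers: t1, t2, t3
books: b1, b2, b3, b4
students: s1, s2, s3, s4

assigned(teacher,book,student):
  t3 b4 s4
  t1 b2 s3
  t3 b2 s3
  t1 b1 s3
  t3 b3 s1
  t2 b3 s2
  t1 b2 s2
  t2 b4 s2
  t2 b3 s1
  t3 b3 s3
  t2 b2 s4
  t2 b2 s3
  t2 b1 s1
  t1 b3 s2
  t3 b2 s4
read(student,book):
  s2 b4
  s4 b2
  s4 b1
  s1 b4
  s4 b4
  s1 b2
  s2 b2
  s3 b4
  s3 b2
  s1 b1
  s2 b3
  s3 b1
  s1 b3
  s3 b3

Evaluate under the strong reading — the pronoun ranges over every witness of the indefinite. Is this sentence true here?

True

"her" takes "a student" as antecedent and "it" takes "a book"; both are donkey pronouns co-varying with the restrictor.
Strong reading: for every (t,b,s) with assigned(t,b,s), read(s,b).
Restrictor triples: (t1,b1,s3)→read(s3,b1) ✓  (t1,b2,s2)→read(s2,b2) ✓  (t1,b2,s3)→read(s3,b2) ✓  (t1,b3,s2)→read(s2,b3) ✓  (t2,b1,s1)→read(s1,b1) ✓  (t2,b2,s3)→read(s3,b2) ✓  (t2,b2,s4)→read(s4,b2) ✓  (t2,b3,s1)→read(s1,b3) ✓  (t2,b3,s2)→read(s2,b3) ✓  (t2,b4,s2)→read(s2,b4) ✓  (t3,b2,s3)→read(s3,b2) ✓  (t3,b2,s4)→read(s4,b2) ✓  (t3,b3,s1)→read(s1,b3) ✓  (t3,b3,s3)→read(s3,b3) ✓  (t3,b4,s4)→read(s4,b4) ✓
Every restrictor triple satisfies the scope.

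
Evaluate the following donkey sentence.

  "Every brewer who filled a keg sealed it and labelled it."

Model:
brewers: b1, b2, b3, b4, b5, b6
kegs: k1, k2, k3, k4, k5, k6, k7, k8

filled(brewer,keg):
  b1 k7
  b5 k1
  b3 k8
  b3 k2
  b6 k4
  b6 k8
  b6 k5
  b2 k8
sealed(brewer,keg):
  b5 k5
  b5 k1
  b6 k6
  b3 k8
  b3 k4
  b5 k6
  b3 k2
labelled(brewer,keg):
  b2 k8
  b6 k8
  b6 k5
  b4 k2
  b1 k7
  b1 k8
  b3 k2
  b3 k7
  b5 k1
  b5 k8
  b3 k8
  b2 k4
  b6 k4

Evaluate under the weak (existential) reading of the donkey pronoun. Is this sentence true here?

False

"it" takes "a keg" as antecedent — a donkey pronoun bound across the clause boundary.
Weak reading: every brewer b with some filled-keg has at least one filled-keg k such that sealed(b,k) ∧ labelled(b,k).
Per brewer: b1:✗  b2:✗  b3:✓  b5:✓  b6:✗
b1 has no witness among its filled-kegs.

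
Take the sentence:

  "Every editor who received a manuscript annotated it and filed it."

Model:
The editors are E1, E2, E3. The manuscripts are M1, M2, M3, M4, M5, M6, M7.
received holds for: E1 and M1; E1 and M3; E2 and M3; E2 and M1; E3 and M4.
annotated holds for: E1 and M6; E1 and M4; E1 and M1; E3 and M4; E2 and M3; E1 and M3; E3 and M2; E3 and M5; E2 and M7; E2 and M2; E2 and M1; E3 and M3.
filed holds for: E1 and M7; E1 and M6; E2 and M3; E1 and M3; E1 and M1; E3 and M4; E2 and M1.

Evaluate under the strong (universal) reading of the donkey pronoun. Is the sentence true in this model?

True

"it" takes "a manuscript" as antecedent — a donkey pronoun bound across the clause boundary.
Strong reading: for every (e,m) with received(e,m), annotated(e,m) ∧ filed(e,m).
Restrictor pairs: (E1,M1) ✓  (E1,M3) ✓  (E2,M1) ✓  (E2,M3) ✓  (E3,M4) ✓
Every restrictor pair satisfies the scope.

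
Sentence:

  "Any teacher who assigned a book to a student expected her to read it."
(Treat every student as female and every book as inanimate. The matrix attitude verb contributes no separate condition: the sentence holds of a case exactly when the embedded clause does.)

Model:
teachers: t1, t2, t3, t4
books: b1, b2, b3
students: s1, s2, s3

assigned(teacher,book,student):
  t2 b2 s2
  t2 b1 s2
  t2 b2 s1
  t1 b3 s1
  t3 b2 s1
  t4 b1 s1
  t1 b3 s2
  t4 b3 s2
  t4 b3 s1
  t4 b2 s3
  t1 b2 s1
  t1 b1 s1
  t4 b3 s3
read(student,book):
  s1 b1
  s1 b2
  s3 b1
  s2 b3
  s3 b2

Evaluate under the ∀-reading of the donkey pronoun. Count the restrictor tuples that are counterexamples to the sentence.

"her" takes "a student" as antecedent and "it" takes "a book"; both are donkey pronouns co-varying with the restrictor.
Strong reading: for every (t,b,s) with assigned(t,b,s), read(s,b).
Restrictor triples: (t1,b1,s1)→read(s1,b1) ✓  (t1,b2,s1)→read(s1,b2) ✓  (t1,b3,s1)→read(s1,b3) ✗  (t1,b3,s2)→read(s2,b3) ✓  (t2,b1,s2)→read(s2,b1) ✗  (t2,b2,s1)→read(s1,b2) ✓  (t2,b2,s2)→read(s2,b2) ✗  (t3,b2,s1)→read(s1,b2) ✓  (t4,b1,s1)→read(s1,b1) ✓  (t4,b2,s3)→read(s3,b2) ✓  (t4,b3,s1)→read(s1,b3) ✗  (t4,b3,s2)→read(s2,b3) ✓  (t4,b3,s3)→read(s3,b3) ✗
Counterexamples (restrictor triples failing the scope): 5.

5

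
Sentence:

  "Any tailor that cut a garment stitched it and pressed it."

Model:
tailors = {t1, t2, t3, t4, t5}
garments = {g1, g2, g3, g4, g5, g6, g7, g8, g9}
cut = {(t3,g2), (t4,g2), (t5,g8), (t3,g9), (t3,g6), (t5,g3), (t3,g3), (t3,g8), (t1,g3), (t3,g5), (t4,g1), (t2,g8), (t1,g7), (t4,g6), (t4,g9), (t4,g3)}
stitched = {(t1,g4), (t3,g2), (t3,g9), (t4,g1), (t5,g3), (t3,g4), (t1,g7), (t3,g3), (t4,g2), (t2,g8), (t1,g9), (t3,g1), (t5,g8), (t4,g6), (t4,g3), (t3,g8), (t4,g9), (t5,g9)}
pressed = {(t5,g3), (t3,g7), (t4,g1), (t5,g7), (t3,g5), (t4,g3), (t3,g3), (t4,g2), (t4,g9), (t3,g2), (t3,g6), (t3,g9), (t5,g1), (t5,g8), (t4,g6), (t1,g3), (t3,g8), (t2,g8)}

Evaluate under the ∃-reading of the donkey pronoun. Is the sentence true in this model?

"it" takes "a garment" as antecedent — a donkey pronoun bound across the clause boundary.
Weak reading: every tailor t with some cut-garment has at least one cut-garment g such that stitched(t,g) ∧ pressed(t,g).
Per tailor: t1:✗  t2:✓  t3:✓  t4:✓  t5:✓
t1 has no witness among its cut-garments.

False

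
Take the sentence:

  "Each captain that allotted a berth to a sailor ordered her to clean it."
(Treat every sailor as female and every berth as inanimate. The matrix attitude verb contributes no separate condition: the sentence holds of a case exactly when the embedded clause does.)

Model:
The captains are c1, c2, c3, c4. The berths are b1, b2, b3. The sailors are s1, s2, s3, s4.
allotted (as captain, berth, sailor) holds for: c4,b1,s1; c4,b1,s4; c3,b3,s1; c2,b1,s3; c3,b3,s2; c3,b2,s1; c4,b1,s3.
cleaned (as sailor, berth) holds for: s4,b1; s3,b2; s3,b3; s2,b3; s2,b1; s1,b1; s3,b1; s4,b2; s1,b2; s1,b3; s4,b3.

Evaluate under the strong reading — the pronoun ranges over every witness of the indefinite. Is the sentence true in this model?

True

"her" takes "a sailor" as antecedent and "it" takes "a berth"; both are donkey pronouns co-varying with the restrictor.
Strong reading: for every (c,b,s) with allotted(c,b,s), cleaned(s,b).
Restrictor triples: (c2,b1,s3)→cleaned(s3,b1) ✓  (c3,b2,s1)→cleaned(s1,b2) ✓  (c3,b3,s1)→cleaned(s1,b3) ✓  (c3,b3,s2)→cleaned(s2,b3) ✓  (c4,b1,s1)→cleaned(s1,b1) ✓  (c4,b1,s3)→cleaned(s3,b1) ✓  (c4,b1,s4)→cleaned(s4,b1) ✓
Every restrictor triple satisfies the scope.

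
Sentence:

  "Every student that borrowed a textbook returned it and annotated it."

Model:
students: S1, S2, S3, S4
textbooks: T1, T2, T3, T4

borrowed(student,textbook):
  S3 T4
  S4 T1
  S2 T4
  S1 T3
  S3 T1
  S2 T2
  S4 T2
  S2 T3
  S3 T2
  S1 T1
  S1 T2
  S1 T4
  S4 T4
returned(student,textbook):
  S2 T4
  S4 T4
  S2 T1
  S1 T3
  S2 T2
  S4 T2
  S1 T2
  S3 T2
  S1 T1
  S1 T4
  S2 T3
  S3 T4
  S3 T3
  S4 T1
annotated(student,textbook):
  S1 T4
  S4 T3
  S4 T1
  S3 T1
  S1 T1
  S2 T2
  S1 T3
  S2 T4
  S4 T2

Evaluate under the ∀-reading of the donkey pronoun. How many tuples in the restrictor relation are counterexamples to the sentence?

"it" takes "a textbook" as antecedent — a donkey pronoun bound across the clause boundary.
Strong reading: for every (s,t) with borrowed(s,t), returned(s,t) ∧ annotated(s,t).
Restrictor pairs: (S1,T1) ✓  (S1,T2) ✗  (S1,T3) ✓  (S1,T4) ✓  (S2,T2) ✓  (S2,T3) ✗  (S2,T4) ✓  (S3,T1) ✗  (S3,T2) ✗  (S3,T4) ✗  (S4,T1) ✓  (S4,T2) ✓  (S4,T4) ✗
Counterexamples (restrictor pairs failing the scope): 6.

6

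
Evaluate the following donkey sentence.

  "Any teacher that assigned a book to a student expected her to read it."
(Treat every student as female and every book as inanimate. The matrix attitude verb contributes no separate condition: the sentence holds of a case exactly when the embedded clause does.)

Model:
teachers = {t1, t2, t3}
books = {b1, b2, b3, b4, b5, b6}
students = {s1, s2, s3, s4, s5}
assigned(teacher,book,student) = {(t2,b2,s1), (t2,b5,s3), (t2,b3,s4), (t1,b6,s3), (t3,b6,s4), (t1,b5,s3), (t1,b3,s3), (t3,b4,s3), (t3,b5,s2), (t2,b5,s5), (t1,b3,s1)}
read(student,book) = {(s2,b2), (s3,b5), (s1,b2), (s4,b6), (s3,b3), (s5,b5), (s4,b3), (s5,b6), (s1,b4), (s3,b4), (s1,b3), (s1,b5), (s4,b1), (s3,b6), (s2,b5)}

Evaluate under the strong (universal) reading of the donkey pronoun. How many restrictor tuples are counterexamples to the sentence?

0

"her" takes "a student" as antecedent and "it" takes "a book"; both are donkey pronouns co-varying with the restrictor.
Strong reading: for every (t,b,s) with assigned(t,b,s), read(s,b).
Restrictor triples: (t1,b3,s1)→read(s1,b3) ✓  (t1,b3,s3)→read(s3,b3) ✓  (t1,b5,s3)→read(s3,b5) ✓  (t1,b6,s3)→read(s3,b6) ✓  (t2,b2,s1)→read(s1,b2) ✓  (t2,b3,s4)→read(s4,b3) ✓  (t2,b5,s3)→read(s3,b5) ✓  (t2,b5,s5)→read(s5,b5) ✓  (t3,b4,s3)→read(s3,b4) ✓  (t3,b5,s2)→read(s2,b5) ✓  (t3,b6,s4)→read(s4,b6) ✓
Counterexamples (restrictor triples failing the scope): 0.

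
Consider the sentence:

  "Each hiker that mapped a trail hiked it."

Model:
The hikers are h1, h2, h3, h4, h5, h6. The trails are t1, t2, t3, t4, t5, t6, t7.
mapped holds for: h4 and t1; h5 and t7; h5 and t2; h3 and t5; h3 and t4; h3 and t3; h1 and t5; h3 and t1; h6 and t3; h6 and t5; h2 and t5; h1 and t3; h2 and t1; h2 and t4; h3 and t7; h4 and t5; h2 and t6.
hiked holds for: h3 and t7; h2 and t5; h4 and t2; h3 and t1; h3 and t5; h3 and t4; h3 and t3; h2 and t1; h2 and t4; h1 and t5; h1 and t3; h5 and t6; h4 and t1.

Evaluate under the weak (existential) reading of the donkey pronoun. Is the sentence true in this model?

False

"it" takes "a trail" as antecedent — a donkey pronoun bound across the clause boundary.
Weak reading: every hiker h with some mapped-trail has at least one mapped-trail t such that hiked(h,t).
Per hiker: h1:✓  h2:✓  h3:✓  h4:✓  h5:✗  h6:✗
h5 has no witness among its mapped-trails.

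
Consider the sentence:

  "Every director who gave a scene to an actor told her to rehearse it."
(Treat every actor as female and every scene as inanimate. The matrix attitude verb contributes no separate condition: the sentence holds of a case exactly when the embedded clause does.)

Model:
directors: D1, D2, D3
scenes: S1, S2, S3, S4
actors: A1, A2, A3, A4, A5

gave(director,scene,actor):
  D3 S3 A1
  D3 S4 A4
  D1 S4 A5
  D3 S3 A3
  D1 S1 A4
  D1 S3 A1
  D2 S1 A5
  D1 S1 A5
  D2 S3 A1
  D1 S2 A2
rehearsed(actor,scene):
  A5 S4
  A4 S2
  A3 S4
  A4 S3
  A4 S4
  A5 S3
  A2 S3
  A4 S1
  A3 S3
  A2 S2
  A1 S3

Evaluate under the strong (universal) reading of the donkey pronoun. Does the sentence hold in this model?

False

"her" takes "an actor" as antecedent and "it" takes "a scene"; both are donkey pronouns co-varying with the restrictor.
Strong reading: for every (d,s,a) with gave(d,s,a), rehearsed(a,s).
Restrictor triples: (D1,S1,A4)→rehearsed(A4,S1) ✓  (D1,S1,A5)→rehearsed(A5,S1) ✗  (D1,S2,A2)→rehearsed(A2,S2) ✓  (D1,S3,A1)→rehearsed(A1,S3) ✓  (D1,S4,A5)→rehearsed(A5,S4) ✓  (D2,S1,A5)→rehearsed(A5,S1) ✗  (D2,S3,A1)→rehearsed(A1,S3) ✓  (D3,S3,A1)→rehearsed(A1,S3) ✓  (D3,S3,A3)→rehearsed(A3,S3) ✓  (D3,S4,A4)→rehearsed(A4,S4) ✓
Counterexample: (D1,S1,A5) — rehearsed(A5,S1) does not hold.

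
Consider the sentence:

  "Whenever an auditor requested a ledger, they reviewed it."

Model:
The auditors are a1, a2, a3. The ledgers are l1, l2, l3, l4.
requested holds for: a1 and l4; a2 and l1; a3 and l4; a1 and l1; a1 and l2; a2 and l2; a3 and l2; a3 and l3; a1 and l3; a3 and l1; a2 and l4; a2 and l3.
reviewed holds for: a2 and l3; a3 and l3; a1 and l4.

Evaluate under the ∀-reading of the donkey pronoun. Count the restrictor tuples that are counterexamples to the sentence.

9

"it" takes "a ledger" as antecedent — a donkey pronoun bound across the clause boundary.
Strong reading: for every (a,l) with requested(a,l), reviewed(a,l).
Restrictor pairs: (a1,l1) ✗  (a1,l2) ✗  (a1,l3) ✗  (a1,l4) ✓  (a2,l1) ✗  (a2,l2) ✗  (a2,l3) ✓  (a2,l4) ✗  (a3,l1) ✗  (a3,l2) ✗  (a3,l3) ✓  (a3,l4) ✗
Counterexamples (restrictor pairs failing the scope): 9.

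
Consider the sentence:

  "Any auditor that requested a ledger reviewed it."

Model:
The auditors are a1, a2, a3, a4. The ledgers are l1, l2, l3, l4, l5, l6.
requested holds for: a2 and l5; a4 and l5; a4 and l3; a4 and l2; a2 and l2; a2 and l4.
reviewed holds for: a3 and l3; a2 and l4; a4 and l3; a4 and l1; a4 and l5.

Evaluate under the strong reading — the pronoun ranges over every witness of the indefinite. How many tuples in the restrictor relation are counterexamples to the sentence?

3

"it" takes "a ledger" as antecedent — a donkey pronoun bound across the clause boundary.
Strong reading: for every (a,l) with requested(a,l), reviewed(a,l).
Restrictor pairs: (a2,l2) ✗  (a2,l4) ✓  (a2,l5) ✗  (a4,l2) ✗  (a4,l3) ✓  (a4,l5) ✓
Counterexamples (restrictor pairs failing the scope): 3.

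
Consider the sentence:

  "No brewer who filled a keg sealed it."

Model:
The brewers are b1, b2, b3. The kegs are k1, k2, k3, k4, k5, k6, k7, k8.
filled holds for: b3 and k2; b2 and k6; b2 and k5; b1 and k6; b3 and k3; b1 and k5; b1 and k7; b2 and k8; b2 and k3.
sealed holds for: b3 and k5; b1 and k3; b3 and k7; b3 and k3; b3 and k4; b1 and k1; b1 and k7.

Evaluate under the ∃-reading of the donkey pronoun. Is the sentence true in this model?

False

"it" takes "a keg" as antecedent — a donkey pronoun bound across the clause boundary.
Truth condition: for no (b,k) with filled(b,k) does sealed(b,k) hold.
Restrictor pairs — does the scope hold? (b1,k5):fails  (b1,k6):fails  (b1,k7):holds  (b2,k3):fails  (b2,k5):fails  (b2,k6):fails  (b2,k8):fails  (b3,k2):fails  (b3,k3):holds
Scope holds for 2 pair(s), so the sentence is false.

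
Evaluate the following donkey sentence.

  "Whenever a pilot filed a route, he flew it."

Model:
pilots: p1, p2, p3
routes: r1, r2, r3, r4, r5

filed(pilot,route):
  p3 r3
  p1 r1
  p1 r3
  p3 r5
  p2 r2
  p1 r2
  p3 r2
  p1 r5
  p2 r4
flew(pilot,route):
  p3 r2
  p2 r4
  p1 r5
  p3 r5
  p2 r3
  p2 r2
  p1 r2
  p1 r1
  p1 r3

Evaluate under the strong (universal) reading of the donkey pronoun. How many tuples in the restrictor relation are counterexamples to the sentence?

1

"it" takes "a route" as antecedent — a donkey pronoun bound across the clause boundary.
Strong reading: for every (p,r) with filed(p,r), flew(p,r).
Restrictor pairs: (p1,r1) ✓  (p1,r2) ✓  (p1,r3) ✓  (p1,r5) ✓  (p2,r2) ✓  (p2,r4) ✓  (p3,r2) ✓  (p3,r3) ✗  (p3,r5) ✓
Counterexamples (restrictor pairs failing the scope): 1.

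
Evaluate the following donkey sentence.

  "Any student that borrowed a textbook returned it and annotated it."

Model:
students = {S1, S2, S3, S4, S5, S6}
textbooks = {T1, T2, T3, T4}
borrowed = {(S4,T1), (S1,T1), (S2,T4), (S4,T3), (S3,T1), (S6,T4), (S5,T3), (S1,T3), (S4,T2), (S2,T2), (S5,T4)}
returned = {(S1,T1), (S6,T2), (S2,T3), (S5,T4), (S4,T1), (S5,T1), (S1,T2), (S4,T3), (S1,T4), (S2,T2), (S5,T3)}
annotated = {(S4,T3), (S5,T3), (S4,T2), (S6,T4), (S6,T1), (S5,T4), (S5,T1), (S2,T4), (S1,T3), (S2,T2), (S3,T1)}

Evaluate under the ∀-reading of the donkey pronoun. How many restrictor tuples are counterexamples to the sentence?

7

"it" takes "a textbook" as antecedent — a donkey pronoun bound across the clause boundary.
Strong reading: for every (s,t) with borrowed(s,t), returned(s,t) ∧ annotated(s,t).
Restrictor pairs: (S1,T1) ✗  (S1,T3) ✗  (S2,T2) ✓  (S2,T4) ✗  (S3,T1) ✗  (S4,T1) ✗  (S4,T2) ✗  (S4,T3) ✓  (S5,T3) ✓  (S5,T4) ✓  (S6,T4) ✗
Counterexamples (restrictor pairs failing the scope): 7.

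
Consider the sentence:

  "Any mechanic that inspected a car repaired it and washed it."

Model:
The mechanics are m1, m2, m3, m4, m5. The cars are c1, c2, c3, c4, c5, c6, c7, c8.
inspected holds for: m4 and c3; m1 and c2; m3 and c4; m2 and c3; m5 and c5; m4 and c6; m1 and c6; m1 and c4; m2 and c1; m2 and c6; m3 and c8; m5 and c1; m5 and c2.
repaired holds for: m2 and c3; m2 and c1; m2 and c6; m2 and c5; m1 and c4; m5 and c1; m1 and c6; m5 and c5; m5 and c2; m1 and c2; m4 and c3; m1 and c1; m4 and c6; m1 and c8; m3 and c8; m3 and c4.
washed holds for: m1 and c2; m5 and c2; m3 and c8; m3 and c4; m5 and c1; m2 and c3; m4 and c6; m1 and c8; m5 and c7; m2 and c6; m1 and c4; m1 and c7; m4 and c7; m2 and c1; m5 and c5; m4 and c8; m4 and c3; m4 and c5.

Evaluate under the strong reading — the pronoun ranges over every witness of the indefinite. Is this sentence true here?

"it" takes "a car" as antecedent — a donkey pronoun bound across the clause boundary.
Strong reading: for every (m,c) with inspected(m,c), repaired(m,c) ∧ washed(m,c).
Restrictor pairs: (m1,c2) ✓  (m1,c4) ✓  (m1,c6) ✗  (m2,c1) ✓  (m2,c3) ✓  (m2,c6) ✓  (m3,c4) ✓  (m3,c8) ✓  (m4,c3) ✓  (m4,c6) ✓  (m5,c1) ✓  (m5,c2) ✓  (m5,c5) ✓
Counterexample: (m1,c6) is in inspected but fails the scope.

False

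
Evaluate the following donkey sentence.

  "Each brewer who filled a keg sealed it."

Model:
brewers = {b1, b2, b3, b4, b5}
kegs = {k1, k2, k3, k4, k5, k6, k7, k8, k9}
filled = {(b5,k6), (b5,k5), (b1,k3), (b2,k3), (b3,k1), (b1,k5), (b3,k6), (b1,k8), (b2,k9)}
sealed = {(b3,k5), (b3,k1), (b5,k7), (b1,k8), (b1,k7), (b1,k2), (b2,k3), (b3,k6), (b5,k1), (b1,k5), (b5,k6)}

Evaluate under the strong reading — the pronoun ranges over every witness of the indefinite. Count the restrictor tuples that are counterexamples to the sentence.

3

"it" takes "a keg" as antecedent — a donkey pronoun bound across the clause boundary.
Strong reading: for every (b,k) with filled(b,k), sealed(b,k).
Restrictor pairs: (b1,k3) ✗  (b1,k5) ✓  (b1,k8) ✓  (b2,k3) ✓  (b2,k9) ✗  (b3,k1) ✓  (b3,k6) ✓  (b5,k5) ✗  (b5,k6) ✓
Counterexamples (restrictor pairs failing the scope): 3.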